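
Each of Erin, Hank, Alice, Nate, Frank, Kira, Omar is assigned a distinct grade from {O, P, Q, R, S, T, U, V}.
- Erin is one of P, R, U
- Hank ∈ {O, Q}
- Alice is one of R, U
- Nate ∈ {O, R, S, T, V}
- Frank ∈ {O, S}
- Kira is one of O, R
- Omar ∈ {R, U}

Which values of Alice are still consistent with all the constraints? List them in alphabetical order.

R, U

Alice and Omar between them cover only {R, U} — a naked pair. Remove those values from Erin, Nate, Kira.
Erin must be P (only option left).
That leaves Kira = O. Strike O from Hank, Nate, Frank.
Hank has just one choice, so Hank = Q.
Frank's domain is down to {S}, so Frank = S. Strike S from Nate.
No further eliminations apply; Alice can still be any of R, U.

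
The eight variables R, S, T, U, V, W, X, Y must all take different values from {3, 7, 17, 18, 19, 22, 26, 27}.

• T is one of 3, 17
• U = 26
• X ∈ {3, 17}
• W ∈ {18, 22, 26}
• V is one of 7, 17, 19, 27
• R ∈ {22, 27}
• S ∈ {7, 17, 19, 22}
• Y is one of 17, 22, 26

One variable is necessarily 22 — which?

U must be 26 (only option left). So W, Y can't be 26.
Among the 7 still-open variables, 18 fits only W (and all 7 values in {3, 7, 17, 18, 19, 22, 27} must be used), so W = 18.
T and X between them cover only {3, 17} — a naked pair. Remove those values from S, V, Y.
So 22 goes to Y.

Y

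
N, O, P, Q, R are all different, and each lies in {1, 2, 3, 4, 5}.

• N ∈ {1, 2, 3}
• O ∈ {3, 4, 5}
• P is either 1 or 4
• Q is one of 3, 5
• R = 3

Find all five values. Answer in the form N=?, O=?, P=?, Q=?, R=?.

R must be 3 (only option left). Eliminate 3 elsewhere: N, O, Q.
That leaves Q = 5. Remove 5 from O.
O must be 4 (only option left). Strike 4 from P.
P's domain is down to {1}, so P = 1. Strike 1 from N.
N's domain is down to {2}, so N = 2.

N=2, O=4, P=1, Q=5, R=3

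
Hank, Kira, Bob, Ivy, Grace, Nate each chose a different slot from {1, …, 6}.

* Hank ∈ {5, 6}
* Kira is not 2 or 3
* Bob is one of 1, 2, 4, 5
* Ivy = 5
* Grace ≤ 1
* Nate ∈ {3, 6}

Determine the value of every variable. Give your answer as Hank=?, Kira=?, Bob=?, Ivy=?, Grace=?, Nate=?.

Hank=6, Kira=4, Bob=2, Ivy=5, Grace=1, Nate=3

Ivy's domain is down to {5}, so Ivy = 5. So Hank, Kira, Bob can't be 5.
Grace's domain is down to {1}, so Grace = 1. Eliminate 1 elsewhere: Kira, Bob.
Hank's domain is down to {6}, so Hank = 6. Remove 6 from Kira, Nate.
Kira must be 4 (only option left). Strike 4 from Bob.
Bob's domain is down to {2}, so Bob = 2.
Nate has just one choice, so Nate = 3.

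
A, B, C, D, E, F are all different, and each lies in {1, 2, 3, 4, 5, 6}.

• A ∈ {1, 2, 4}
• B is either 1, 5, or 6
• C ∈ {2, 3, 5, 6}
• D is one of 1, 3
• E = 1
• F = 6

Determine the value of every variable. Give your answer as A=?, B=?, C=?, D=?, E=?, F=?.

E must be 1 (only option left). Eliminate 1 elsewhere: A, B, D.
That leaves F = 6. So B, C can't be 6.
B must be 5 (only option left). Remove 5 from C.
That leaves D = 3. So C can't be 3.
C has just one choice, so C = 2. Strike 2 from A.
A must be 4 (only option left).

A=4, B=5, C=2, D=3, E=1, F=6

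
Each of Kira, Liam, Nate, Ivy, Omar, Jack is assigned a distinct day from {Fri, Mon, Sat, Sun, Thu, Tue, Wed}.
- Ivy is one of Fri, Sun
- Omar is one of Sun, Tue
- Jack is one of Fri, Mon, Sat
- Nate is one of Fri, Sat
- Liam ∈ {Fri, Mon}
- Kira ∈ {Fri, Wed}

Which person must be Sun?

The 6 variables draw from only 6 values {Fri, Mon, Sat, Sun, Tue, Wed}, so each is used; only Omar can be Tue, hence Omar = Tue.
The 5 still-open variables together cover exactly {Fri, Mon, Sat, Sun, Wed} — 5 values for 5 variables — and Sun appears only in Ivy's list, so Ivy = Sun.

Ivy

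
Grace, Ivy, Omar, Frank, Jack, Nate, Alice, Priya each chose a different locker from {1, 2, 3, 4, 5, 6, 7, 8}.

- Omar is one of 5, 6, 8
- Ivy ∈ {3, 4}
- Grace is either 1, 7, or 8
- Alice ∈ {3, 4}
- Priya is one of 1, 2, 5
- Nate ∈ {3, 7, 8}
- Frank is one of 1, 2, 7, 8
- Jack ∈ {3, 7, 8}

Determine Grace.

The 8 variables draw from only 8 values {1, 2, 3, 4, 5, 6, 7, 8}, so each is used; only Omar can be 6, hence Omar = 6.
The 7 still-open variables draw from only 7 values {1, 2, 3, 4, 5, 7, 8}, so each is used; only Priya can be 5, hence Priya = 5.
Among the 6 still-open variables, 2 fits only Frank (and all 6 values in {1, 2, 3, 4, 7, 8} must be used), so Frank = 2.
The 5 still-open variables draw from only 5 values {1, 3, 4, 7, 8}, so each is used; only Grace can be 1, hence Grace = 1.

1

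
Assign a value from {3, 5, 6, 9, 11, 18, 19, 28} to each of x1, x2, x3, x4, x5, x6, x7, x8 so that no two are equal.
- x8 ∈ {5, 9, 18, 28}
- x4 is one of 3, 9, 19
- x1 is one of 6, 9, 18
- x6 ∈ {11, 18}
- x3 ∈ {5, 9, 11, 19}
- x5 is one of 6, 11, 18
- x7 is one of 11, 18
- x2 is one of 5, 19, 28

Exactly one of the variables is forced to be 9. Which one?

x1

The 8 variables draw from only 8 values {3, 5, 6, 9, 11, 18, 19, 28}, so each is used; only x4 can be 3, hence x4 = 3.
The 2 variables x6 and x7 are confined to {11, 18}, which locks those values in; drop them from x1, x3, x5, x8.
x5 must be 6 (only option left). Remove 6 from x1.
So 9 goes to x1.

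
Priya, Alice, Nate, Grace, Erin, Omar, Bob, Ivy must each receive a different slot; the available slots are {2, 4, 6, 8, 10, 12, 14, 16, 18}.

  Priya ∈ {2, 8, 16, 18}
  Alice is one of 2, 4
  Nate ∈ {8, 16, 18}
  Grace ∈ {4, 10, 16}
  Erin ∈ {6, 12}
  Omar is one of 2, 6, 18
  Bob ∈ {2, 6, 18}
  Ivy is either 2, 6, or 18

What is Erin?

12

The 8 variables draw from only 8 values {2, 4, 6, 8, 10, 12, 16, 18}, so each is used; only Grace can be 10, hence Grace = 10.
Among the 7 still-open variables, 4 fits only Alice (and all 7 values in {2, 4, 6, 8, 12, 16, 18} must be used), so Alice = 4.
The 6 still-open variables together cover exactly {2, 6, 8, 12, 16, 18} — 6 values for 6 variables — and 12 appears only in Erin's list, so Erin = 12.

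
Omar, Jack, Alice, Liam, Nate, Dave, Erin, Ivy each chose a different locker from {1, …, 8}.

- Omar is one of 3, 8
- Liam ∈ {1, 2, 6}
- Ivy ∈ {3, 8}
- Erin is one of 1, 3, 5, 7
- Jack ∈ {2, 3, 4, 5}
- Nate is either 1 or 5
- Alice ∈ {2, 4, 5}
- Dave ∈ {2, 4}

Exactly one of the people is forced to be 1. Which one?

Nate

The 8 variables together cover exactly {1, 2, 3, 4, 5, 6, 7, 8} — 8 values for 8 variables — and 6 appears only in Liam's list, so Liam = 6.
The 7 still-open variables draw from only 7 values {1, 2, 3, 4, 5, 7, 8}, so each is used; only Erin can be 7, hence Erin = 7.
The 6 still-open variables draw from only 6 values {1, 2, 3, 4, 5, 8}, so each is used; only Nate can be 1, hence Nate = 1.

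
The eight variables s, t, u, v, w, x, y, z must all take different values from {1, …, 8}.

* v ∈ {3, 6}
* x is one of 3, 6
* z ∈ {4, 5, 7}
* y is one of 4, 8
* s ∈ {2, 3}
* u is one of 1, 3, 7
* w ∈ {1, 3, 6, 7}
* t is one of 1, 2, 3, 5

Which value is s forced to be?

2

The 8 variables draw from only 8 values {1, 2, 3, 4, 5, 6, 7, 8}, so each is used; only y can be 8, hence y = 8.
The 7 still-open variables together cover exactly {1, 2, 3, 4, 5, 6, 7} — 7 values for 7 variables — and 4 appears only in z's list, so z = 4.
The 6 still-open variables together cover exactly {1, 2, 3, 5, 6, 7} — 6 values for 6 variables — and 5 appears only in t's list, so t = 5.
The 5 still-open variables together cover exactly {1, 2, 3, 6, 7} — 5 values for 5 variables — and 2 appears only in s's list, so s = 2.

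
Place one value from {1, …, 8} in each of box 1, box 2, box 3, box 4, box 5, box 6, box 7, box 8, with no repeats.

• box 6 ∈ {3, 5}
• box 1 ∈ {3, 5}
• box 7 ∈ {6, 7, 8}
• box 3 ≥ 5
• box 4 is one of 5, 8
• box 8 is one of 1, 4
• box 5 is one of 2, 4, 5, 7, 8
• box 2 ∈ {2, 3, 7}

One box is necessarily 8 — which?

box 4

Among the 8 variables, 1 fits only box 8 (and all 8 values in {1, 2, 3, 4, 5, 6, 7, 8} must be used), so box 8 = 1.
Among the 7 still-open variables, 4 fits only box 5 (and all 7 values in {2, 3, 4, 5, 6, 7, 8} must be used), so box 5 = 4.
Among the 6 still-open variables, 2 fits only box 2 (and all 6 values in {2, 3, 5, 6, 7, 8} must be used), so box 2 = 2.
box 1 and box 6 between them cover only {3, 5} — a naked pair. Remove those values from box 3, box 4.
So 8 goes to box 4.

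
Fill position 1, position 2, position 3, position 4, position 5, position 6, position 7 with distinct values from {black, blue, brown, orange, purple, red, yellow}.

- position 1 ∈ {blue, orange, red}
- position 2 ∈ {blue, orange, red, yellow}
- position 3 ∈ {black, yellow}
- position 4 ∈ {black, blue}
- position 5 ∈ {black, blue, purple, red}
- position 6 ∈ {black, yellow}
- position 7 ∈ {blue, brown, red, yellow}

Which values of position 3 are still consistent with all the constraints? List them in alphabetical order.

Among the 7 variables, brown fits only position 7 (and all 7 values in {black, blue, brown, orange, purple, red, yellow} must be used), so position 7 = brown.
The 6 still-open variables together cover exactly {black, blue, orange, purple, red, yellow} — 6 values for 6 variables — and purple appears only in position 5's list, so position 5 = purple.
position 3 and position 6 between them cover only {black, yellow} — a naked pair. Remove those values from position 2, position 4.
position 4 has just one choice, so position 4 = blue. Eliminate blue elsewhere: position 1, position 2.
No further eliminations apply; position 3 can still be any of black, yellow.

black, yellow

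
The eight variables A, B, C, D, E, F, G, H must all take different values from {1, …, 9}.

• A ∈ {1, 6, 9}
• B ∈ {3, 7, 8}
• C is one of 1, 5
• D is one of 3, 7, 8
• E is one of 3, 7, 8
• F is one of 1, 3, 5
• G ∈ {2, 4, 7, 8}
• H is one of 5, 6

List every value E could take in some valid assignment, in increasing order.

3, 7, 8

B, D, E share exactly the 3 values {3, 7, 8}; by pigeonhole those values go to them, so strike 3, 7, 8 from F, G.
C and F between them cover only {1, 5} — a naked pair. Remove those values from A, H.
H must be 6 (only option left). So A can't be 6.
That leaves A = 9.
No further eliminations apply; E can still be any of 3, 7, 8.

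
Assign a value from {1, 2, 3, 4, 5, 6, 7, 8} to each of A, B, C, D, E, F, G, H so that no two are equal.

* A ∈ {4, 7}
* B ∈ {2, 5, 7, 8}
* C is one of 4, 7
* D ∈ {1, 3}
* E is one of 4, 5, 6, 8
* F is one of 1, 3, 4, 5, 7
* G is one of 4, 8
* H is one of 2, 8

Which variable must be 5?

B

The 8 variables draw from only 8 values {1, 2, 3, 4, 5, 6, 7, 8}, so each is used; only E can be 6, hence E = 6.
A and C share exactly the 2 values {4, 7}; by pigeonhole those values go to them, so strike 4, 7 from B, F, G.
G's domain is down to {8}, so G = 8. Strike 8 from B, H.
H's domain is down to {2}, so H = 2. Strike 2 from B.
So 5 goes to B.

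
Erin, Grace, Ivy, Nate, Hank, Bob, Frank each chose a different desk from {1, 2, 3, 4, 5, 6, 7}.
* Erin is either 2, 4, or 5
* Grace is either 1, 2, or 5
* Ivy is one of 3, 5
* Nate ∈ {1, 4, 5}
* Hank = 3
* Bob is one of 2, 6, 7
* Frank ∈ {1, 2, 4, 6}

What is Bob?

Hank must be 3 (only option left). Strike 3 from Ivy.
Ivy must be 5 (only option left). Eliminate 5 elsewhere: Erin, Grace, Nate.
The 5 still-open variables together cover exactly {1, 2, 4, 6, 7} — 5 values for 5 variables — and 7 appears only in Bob's list, so Bob = 7.

7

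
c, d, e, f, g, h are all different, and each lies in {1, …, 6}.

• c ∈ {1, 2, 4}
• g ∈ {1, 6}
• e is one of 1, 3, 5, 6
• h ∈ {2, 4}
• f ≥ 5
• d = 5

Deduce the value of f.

6

d must be 5 (only option left). Remove 5 from e, f.
So f = 6.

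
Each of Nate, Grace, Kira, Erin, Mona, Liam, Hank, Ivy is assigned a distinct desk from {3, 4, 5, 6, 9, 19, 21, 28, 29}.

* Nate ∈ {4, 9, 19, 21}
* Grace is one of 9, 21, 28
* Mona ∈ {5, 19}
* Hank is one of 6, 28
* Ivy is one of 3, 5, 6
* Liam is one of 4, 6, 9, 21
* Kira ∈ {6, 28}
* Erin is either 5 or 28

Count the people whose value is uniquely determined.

3

Among the 8 variables, 3 fits only Ivy (and all 8 values in {3, 4, 5, 6, 9, 19, 21, 28} must be used), so Ivy = 3.
Kira and Hank between them cover only {6, 28} — a naked pair. Remove those values from Grace, Erin, Liam.
Erin has just one choice, so Erin = 5. Remove 5 from Mona.
Mona must be 19 (only option left). So Nate can't be 19.
Determined: Erin=5, Mona=19, Ivy=3. The other people each still have more than one consistent value. That makes 3.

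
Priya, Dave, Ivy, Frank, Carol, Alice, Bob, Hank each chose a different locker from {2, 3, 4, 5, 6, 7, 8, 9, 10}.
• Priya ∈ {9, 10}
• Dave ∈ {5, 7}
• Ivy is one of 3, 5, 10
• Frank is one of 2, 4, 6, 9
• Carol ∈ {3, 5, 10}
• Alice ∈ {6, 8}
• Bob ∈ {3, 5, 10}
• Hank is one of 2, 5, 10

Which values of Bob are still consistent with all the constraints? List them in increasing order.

3, 5, 10

Ivy, Carol, Bob between them cover only {3, 5, 10} — a naked triple. Remove those values from Priya, Dave, Hank.
Priya must be 9 (only option left). So Frank can't be 9.
Dave has just one choice, so Dave = 7.
Hank must be 2 (only option left). Remove 2 from Frank.
No further eliminations apply; Bob can still be any of 3, 5, 10.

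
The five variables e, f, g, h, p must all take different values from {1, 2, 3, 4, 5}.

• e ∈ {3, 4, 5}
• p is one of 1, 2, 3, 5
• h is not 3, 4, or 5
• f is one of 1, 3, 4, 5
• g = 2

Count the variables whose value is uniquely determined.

g's domain is down to {2}, so g = 2. So h, p can't be 2.
That leaves h = 1. Strike 1 from f, p.
Determined: g=2, h=1. The other variables each still have more than one consistent value. That makes 2.

2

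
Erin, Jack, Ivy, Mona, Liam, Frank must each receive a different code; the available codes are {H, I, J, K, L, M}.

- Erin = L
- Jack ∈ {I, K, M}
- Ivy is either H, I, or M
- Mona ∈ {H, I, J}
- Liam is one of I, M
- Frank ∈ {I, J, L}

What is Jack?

Erin's domain is down to {L}, so Erin = L. So Frank can't be L.
Among the 5 still-open variables, K fits only Jack (and all 5 values in {H, I, J, K, M} must be used), so Jack = K.

K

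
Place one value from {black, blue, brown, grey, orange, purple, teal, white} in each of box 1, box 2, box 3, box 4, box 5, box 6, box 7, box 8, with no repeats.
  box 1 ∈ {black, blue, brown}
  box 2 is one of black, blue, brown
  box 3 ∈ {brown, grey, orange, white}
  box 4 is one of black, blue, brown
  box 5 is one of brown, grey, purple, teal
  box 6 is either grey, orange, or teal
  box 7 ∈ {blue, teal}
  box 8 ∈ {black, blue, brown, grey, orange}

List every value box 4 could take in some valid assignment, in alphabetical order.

black, blue, brown

The 8 variables together cover exactly {black, blue, brown, grey, orange, purple, teal, white} — 8 values for 8 variables — and purple appears only in box 5's list, so box 5 = purple.
The 7 still-open variables together cover exactly {black, blue, brown, grey, orange, teal, white} — 7 values for 7 variables — and white appears only in box 3's list, so box 3 = white.
box 1, box 2, box 4 between them cover only {black, blue, brown} — a naked triple. Remove those values from box 7, box 8.
box 7 must be teal (only option left). Strike teal from box 6.
No further eliminations apply; box 4 can still be any of black, blue, brown.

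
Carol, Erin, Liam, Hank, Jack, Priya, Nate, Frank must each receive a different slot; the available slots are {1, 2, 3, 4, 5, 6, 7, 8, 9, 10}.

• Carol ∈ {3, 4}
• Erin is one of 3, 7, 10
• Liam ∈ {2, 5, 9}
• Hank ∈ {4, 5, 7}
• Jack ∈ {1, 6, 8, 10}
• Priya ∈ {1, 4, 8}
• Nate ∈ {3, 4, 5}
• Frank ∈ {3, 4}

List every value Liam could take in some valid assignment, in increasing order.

2, 9

Carol and Frank share exactly the 2 values {3, 4}; by pigeonhole those values go to them, so strike 3, 4 from Erin, Hank, Priya, Nate.
Nate's domain is down to {5}, so Nate = 5. Strike 5 from Liam, Hank.
Hank's domain is down to {7}, so Hank = 7. Strike 7 from Erin.
Erin must be 10 (only option left). Eliminate 10 elsewhere: Jack.
No further eliminations apply; Liam can still be any of 2, 9.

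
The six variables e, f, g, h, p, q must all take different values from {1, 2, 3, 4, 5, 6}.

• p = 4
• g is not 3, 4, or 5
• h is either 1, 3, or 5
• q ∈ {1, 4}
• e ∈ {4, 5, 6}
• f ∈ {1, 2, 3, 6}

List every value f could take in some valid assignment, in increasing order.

p must be 4 (only option left). Strike 4 from e, q.
q's domain is down to {1}, so q = 1. So f, g, h can't be 1.
No further eliminations apply; f can still be any of 2, 3, 6.

2, 3, 6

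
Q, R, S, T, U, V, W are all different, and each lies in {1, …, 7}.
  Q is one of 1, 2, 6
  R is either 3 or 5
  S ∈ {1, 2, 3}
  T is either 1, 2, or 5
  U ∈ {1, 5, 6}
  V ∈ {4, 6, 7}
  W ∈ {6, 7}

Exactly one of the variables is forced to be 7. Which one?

Among the 7 variables, 4 fits only V (and all 7 values in {1, 2, 3, 4, 5, 6, 7} must be used), so V = 4.
The 6 still-open variables draw from only 6 values {1, 2, 3, 5, 6, 7}, so each is used; only W can be 7, hence W = 7.

W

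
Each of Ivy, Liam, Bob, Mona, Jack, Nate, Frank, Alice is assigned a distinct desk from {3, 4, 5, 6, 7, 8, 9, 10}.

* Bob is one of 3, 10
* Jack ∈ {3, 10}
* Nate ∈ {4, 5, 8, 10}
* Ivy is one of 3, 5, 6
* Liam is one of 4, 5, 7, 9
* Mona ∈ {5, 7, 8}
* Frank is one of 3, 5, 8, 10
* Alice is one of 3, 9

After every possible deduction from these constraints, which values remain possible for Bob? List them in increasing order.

The 8 variables draw from only 8 values {3, 4, 5, 6, 7, 8, 9, 10}, so each is used; only Ivy can be 6, hence Ivy = 6.
The 2 variables Bob and Jack are confined to {3, 10}, which locks those values in; drop them from Nate, Frank, Alice.
Alice has just one choice, so Alice = 9. Eliminate 9 elsewhere: Liam.
No further eliminations apply; Bob can still be any of 3, 10.

3, 10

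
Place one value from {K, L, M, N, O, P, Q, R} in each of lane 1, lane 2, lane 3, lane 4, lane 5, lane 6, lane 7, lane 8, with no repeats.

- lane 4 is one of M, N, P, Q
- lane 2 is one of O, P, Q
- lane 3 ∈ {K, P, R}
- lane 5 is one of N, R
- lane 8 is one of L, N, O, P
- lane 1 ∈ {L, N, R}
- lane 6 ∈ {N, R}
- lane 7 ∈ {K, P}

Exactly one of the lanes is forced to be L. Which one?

The 8 variables draw from only 8 values {K, L, M, N, O, P, Q, R}, so each is used; only lane 4 can be M, hence lane 4 = M.
The 7 still-open variables draw from only 7 values {K, L, N, O, P, Q, R}, so each is used; only lane 2 can be Q, hence lane 2 = Q.
The 6 still-open variables draw from only 6 values {K, L, N, O, P, R}, so each is used; only lane 8 can be O, hence lane 8 = O.
The 5 still-open variables draw from only 5 values {K, L, N, P, R}, so each is used; only lane 1 can be L, hence lane 1 = L.

lane 1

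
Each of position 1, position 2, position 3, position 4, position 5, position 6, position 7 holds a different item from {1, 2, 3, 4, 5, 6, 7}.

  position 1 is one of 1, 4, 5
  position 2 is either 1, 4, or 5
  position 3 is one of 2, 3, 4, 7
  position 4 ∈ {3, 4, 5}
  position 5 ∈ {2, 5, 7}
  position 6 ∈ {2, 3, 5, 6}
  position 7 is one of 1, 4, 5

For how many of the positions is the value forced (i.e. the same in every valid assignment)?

2

The 7 variables together cover exactly {1, 2, 3, 4, 5, 6, 7} — 7 values for 7 variables — and 6 appears only in position 6's list, so position 6 = 6.
position 1, position 2, position 7 share exactly the 3 values {1, 4, 5}; by pigeonhole those values go to them, so strike 1, 4, 5 from position 3, position 4, position 5.
position 4 has just one choice, so position 4 = 3. Strike 3 from position 3.
Determined: position 4=3, position 6=6. The other positions each still have more than one consistent value. That makes 2.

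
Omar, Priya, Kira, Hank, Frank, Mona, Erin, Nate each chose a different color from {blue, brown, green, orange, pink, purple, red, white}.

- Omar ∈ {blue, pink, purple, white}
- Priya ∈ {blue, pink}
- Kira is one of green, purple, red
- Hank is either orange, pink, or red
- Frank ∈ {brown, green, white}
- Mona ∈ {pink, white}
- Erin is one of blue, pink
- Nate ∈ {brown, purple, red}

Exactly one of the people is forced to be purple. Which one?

Omar

The 8 variables draw from only 8 values {blue, brown, green, orange, pink, purple, red, white}, so each is used; only Hank can be orange, hence Hank = orange.
The 2 variables Priya and Erin are confined to {blue, pink}, which locks those values in; drop them from Omar, Mona.
Mona has just one choice, so Mona = white. Strike white from Omar, Frank.
So purple goes to Omar.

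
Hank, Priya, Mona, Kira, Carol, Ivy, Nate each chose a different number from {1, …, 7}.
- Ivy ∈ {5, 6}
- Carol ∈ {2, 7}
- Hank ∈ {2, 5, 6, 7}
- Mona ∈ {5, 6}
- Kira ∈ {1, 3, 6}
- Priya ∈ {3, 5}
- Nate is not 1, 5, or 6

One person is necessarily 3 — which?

The 7 variables together cover exactly {1, 2, 3, 4, 5, 6, 7} — 7 values for 7 variables — and 1 appears only in Kira's list, so Kira = 1.
The 6 still-open variables together cover exactly {2, 3, 4, 5, 6, 7} — 6 values for 6 variables — and 4 appears only in Nate's list, so Nate = 4.
Among the 5 still-open variables, 3 fits only Priya (and all 5 values in {2, 3, 5, 6, 7} must be used), so Priya = 3.

Priya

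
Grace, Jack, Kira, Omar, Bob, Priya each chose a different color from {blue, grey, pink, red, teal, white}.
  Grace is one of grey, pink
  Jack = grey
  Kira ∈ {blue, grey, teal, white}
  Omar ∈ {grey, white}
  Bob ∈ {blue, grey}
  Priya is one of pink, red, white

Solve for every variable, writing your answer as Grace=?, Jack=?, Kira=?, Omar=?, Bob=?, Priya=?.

Jack's domain is down to {grey}, so Jack = grey. Eliminate grey elsewhere: Grace, Kira, Omar, Bob.
Omar's domain is down to {white}, so Omar = white. Remove white from Kira, Priya.
Bob has just one choice, so Bob = blue. Eliminate blue elsewhere: Kira.
That leaves Grace = pink. Eliminate pink elsewhere: Priya.
Kira has just one choice, so Kira = teal.
Priya has just one choice, so Priya = red.

Grace=pink, Jack=grey, Kira=teal, Omar=white, Bob=blue, Priya=red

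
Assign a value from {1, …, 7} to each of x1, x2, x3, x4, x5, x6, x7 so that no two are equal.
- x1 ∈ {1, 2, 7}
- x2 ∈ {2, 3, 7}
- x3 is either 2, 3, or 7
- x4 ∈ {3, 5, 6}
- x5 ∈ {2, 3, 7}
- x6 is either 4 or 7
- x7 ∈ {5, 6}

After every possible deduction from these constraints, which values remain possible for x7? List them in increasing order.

Among the 7 variables, 1 fits only x1 (and all 7 values in {1, 2, 3, 4, 5, 6, 7} must be used), so x1 = 1.
The 6 still-open variables draw from only 6 values {2, 3, 4, 5, 6, 7}, so each is used; only x6 can be 4, hence x6 = 4.
x2, x3, x5 share exactly the 3 values {2, 3, 7}; by pigeonhole those values go to them, so strike 2, 3, 7 from x4.
No further eliminations apply; x7 can still be any of 5, 6.

5, 6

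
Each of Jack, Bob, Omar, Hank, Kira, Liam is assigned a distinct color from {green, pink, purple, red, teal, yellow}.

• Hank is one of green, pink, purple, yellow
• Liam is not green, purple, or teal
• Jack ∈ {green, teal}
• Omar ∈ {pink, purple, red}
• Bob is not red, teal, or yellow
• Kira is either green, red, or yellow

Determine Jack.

Among the 6 variables, teal fits only Jack (and all 6 values in {green, pink, purple, red, teal, yellow} must be used), so Jack = teal.

teal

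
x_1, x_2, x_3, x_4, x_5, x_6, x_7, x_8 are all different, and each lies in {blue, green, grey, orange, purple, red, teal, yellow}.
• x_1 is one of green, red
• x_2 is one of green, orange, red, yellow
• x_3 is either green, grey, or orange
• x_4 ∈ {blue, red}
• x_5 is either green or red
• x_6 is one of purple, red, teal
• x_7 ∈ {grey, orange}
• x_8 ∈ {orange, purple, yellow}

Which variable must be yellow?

The 8 variables together cover exactly {blue, green, grey, orange, purple, red, teal, yellow} — 8 values for 8 variables — and blue appears only in x_4's list, so x_4 = blue.
The 7 still-open variables together cover exactly {green, grey, orange, purple, red, teal, yellow} — 7 values for 7 variables — and teal appears only in x_6's list, so x_6 = teal.
Among the 6 still-open variables, purple fits only x_8 (and all 6 values in {green, grey, orange, purple, red, yellow} must be used), so x_8 = purple.
The 5 still-open variables together cover exactly {green, grey, orange, red, yellow} — 5 values for 5 variables — and yellow appears only in x_2's list, so x_2 = yellow.

x_2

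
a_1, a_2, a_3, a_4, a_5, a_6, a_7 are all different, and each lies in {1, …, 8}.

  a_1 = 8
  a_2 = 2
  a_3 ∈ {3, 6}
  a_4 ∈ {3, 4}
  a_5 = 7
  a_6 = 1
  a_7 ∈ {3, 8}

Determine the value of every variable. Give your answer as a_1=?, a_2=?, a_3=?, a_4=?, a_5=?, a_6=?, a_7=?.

a_1's domain is down to {8}, so a_1 = 8. So a_7 can't be 8.
a_2 has just one choice, so a_2 = 2.
a_5's domain is down to {7}, so a_5 = 7.
a_6's domain is down to {1}, so a_6 = 1.
That leaves a_7 = 3. Eliminate 3 elsewhere: a_3, a_4.
a_3 must be 6 (only option left).
a_4's domain is down to {4}, so a_4 = 4.

a_1=8, a_2=2, a_3=6, a_4=4, a_5=7, a_6=1, a_7=3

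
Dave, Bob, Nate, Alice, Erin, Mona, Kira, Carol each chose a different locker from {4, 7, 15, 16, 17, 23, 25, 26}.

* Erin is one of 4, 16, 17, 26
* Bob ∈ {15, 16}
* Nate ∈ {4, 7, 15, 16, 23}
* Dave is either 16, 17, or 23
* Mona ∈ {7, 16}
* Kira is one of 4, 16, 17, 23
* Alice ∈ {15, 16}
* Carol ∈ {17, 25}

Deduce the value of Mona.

7

The 8 variables together cover exactly {4, 7, 15, 16, 17, 23, 25, 26} — 8 values for 8 variables — and 25 appears only in Carol's list, so Carol = 25.
Among the 7 still-open variables, 26 fits only Erin (and all 7 values in {4, 7, 15, 16, 17, 23, 26} must be used), so Erin = 26.
The 2 variables Bob and Alice are confined to {15, 16}, which locks those values in; drop them from Dave, Nate, Mona, Kira.
So Mona = 7.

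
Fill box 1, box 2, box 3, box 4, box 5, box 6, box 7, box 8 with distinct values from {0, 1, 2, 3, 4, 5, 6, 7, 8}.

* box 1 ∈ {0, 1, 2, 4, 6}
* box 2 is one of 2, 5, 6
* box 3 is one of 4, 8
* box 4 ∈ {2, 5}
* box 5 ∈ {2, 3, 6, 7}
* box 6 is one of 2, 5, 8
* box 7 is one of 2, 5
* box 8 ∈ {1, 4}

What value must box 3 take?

box 4 and box 7 share exactly the 2 values {2, 5}; by pigeonhole those values go to them, so strike 2, 5 from box 1, box 2, box 5, box 6.
box 2 has just one choice, so box 2 = 6. So box 1, box 5 can't be 6.
That leaves box 6 = 8. So box 3 can't be 8.
So box 3 = 4.

4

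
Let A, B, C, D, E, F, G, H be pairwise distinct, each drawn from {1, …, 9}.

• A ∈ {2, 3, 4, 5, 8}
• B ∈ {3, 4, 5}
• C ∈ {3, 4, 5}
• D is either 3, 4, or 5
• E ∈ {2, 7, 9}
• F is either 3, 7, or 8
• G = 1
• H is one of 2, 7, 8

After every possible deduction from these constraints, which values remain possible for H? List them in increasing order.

2, 7, 8

G has just one choice, so G = 1.
The 7 still-open variables draw from only 7 values {2, 3, 4, 5, 7, 8, 9}, so each is used; only E can be 9, hence E = 9.
B, C, D between them cover only {3, 4, 5} — a naked triple. Remove those values from A, F.
No further eliminations apply; H can still be any of 2, 7, 8.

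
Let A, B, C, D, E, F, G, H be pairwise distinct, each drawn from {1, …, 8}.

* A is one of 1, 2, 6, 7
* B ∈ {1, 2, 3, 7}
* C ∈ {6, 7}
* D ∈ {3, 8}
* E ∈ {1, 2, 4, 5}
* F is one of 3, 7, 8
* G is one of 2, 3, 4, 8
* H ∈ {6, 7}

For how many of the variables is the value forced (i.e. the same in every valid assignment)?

2

Among the 8 variables, 5 fits only E (and all 8 values in {1, 2, 3, 4, 5, 6, 7, 8} must be used), so E = 5.
Among the 7 still-open variables, 4 fits only G (and all 7 values in {1, 2, 3, 4, 6, 7, 8} must be used), so G = 4.
The 2 variables C and H are confined to {6, 7}, which locks those values in; drop them from A, B, F.
D and F between them cover only {3, 8} — a naked pair. Remove those values from B.
Determined: E=5, G=4. The other variables each still have more than one consistent value. That makes 2.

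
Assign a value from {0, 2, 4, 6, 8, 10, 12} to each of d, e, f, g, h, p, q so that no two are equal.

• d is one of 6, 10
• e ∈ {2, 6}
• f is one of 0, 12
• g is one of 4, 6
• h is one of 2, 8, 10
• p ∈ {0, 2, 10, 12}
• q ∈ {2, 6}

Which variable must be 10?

d

The 7 variables together cover exactly {0, 2, 4, 6, 8, 10, 12} — 7 values for 7 variables — and 4 appears only in g's list, so g = 4.
The 6 still-open variables together cover exactly {0, 2, 6, 8, 10, 12} — 6 values for 6 variables — and 8 appears only in h's list, so h = 8.
e and q between them cover only {2, 6} — a naked pair. Remove those values from d, p.
So 10 goes to d.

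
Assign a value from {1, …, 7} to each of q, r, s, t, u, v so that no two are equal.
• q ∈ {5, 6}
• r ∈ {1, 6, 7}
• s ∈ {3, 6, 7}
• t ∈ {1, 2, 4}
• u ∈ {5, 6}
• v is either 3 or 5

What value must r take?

1

q and u between them cover only {5, 6} — a naked pair. Remove those values from r, s, v.
v's domain is down to {3}, so v = 3. Eliminate 3 elsewhere: s.
s has just one choice, so s = 7. Eliminate 7 elsewhere: r.
So r = 1.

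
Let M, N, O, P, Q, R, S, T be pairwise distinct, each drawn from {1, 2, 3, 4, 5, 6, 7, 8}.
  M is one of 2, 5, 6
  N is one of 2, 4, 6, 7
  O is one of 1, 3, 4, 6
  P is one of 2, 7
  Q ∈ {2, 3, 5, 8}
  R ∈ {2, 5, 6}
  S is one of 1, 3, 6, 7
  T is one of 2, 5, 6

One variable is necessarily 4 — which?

N

Among the 8 variables, 8 fits only Q (and all 8 values in {1, 2, 3, 4, 5, 6, 7, 8} must be used), so Q = 8.
The 3 variables M, R, T are confined to {2, 5, 6}, which locks those values in; drop them from N, O, P, S.
P's domain is down to {7}, so P = 7. Remove 7 from N, S.
So 4 goes to N.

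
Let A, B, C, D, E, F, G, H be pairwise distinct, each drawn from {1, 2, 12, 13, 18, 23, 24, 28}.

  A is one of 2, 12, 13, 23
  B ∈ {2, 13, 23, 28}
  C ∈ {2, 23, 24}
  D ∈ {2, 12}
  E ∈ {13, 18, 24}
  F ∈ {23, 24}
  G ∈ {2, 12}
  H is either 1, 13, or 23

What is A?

The 8 variables together cover exactly {1, 2, 12, 13, 18, 23, 24, 28} — 8 values for 8 variables — and 1 appears only in H's list, so H = 1.
The 7 still-open variables together cover exactly {2, 12, 13, 18, 23, 24, 28} — 7 values for 7 variables — and 18 appears only in E's list, so E = 18.
The 6 still-open variables together cover exactly {2, 12, 13, 23, 24, 28} — 6 values for 6 variables — and 28 appears only in B's list, so B = 28.
The 5 still-open variables together cover exactly {2, 12, 13, 23, 24} — 5 values for 5 variables — and 13 appears only in A's list, so A = 13.

13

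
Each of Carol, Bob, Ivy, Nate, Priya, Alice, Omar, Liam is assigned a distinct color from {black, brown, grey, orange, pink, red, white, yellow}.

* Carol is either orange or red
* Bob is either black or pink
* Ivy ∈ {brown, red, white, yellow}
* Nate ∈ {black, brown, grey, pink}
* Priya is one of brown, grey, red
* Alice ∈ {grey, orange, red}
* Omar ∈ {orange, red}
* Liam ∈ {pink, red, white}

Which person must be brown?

Among the 8 variables, yellow fits only Ivy (and all 8 values in {black, brown, grey, orange, pink, red, white, yellow} must be used), so Ivy = yellow.
The 7 still-open variables draw from only 7 values {black, brown, grey, orange, pink, red, white}, so each is used; only Liam can be white, hence Liam = white.
Carol and Omar between them cover only {orange, red} — a naked pair. Remove those values from Priya, Alice.
Alice has just one choice, so Alice = grey. Eliminate grey elsewhere: Nate, Priya.
So brown goes to Priya.

Priya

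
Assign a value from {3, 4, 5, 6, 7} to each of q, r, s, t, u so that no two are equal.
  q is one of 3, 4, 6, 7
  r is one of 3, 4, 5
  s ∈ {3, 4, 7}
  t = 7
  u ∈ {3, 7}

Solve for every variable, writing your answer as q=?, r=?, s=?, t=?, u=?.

q=6, r=5, s=4, t=7, u=3

t must be 7 (only option left). Remove 7 from q, s, u.
u must be 3 (only option left). Remove 3 from q, r, s.
s must be 4 (only option left). So q, r can't be 4.
q has just one choice, so q = 6.
r has just one choice, so r = 5.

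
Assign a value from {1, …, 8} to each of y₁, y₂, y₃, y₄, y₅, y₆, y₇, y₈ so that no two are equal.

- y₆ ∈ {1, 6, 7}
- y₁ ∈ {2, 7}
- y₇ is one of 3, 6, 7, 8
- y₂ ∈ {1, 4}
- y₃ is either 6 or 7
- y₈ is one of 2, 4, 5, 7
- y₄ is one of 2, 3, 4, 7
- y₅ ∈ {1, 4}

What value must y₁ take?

The 8 variables draw from only 8 values {1, 2, 3, 4, 5, 6, 7, 8}, so each is used; only y₈ can be 5, hence y₈ = 5.
The 7 still-open variables together cover exactly {1, 2, 3, 4, 6, 7, 8} — 7 values for 7 variables — and 8 appears only in y₇'s list, so y₇ = 8.
The 6 still-open variables together cover exactly {1, 2, 3, 4, 6, 7} — 6 values for 6 variables — and 3 appears only in y₄'s list, so y₄ = 3.
The 5 still-open variables together cover exactly {1, 2, 4, 6, 7} — 5 values for 5 variables — and 2 appears only in y₁'s list, so y₁ = 2.

2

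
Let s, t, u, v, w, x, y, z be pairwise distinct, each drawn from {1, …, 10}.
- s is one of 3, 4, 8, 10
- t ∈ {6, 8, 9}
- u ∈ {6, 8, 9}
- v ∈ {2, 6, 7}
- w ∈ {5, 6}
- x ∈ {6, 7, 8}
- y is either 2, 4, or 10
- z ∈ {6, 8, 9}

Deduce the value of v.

2

t, u, z share exactly the 3 values {6, 8, 9}; by pigeonhole those values go to them, so strike 6, 8, 9 from s, v, w, x.
w has just one choice, so w = 5.
x has just one choice, so x = 7. So v can't be 7.
So v = 2.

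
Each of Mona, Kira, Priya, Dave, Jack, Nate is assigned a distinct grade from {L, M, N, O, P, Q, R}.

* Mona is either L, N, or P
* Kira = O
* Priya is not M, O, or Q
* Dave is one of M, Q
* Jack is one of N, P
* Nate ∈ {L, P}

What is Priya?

Kira must be O (only option left).
Mona, Jack, Nate between them cover only {L, N, P} — a naked triple. Remove those values from Priya.
So Priya = R.

R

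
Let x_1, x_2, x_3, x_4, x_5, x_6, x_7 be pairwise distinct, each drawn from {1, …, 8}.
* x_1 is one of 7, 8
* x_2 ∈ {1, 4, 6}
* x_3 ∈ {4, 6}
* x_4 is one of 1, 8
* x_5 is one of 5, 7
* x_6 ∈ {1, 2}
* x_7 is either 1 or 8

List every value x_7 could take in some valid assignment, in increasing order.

1, 8

The 7 variables draw from only 7 values {1, 2, 4, 5, 6, 7, 8}, so each is used; only x_6 can be 2, hence x_6 = 2.
The 6 still-open variables together cover exactly {1, 4, 5, 6, 7, 8} — 6 values for 6 variables — and 5 appears only in x_5's list, so x_5 = 5.
The 5 still-open variables draw from only 5 values {1, 4, 6, 7, 8}, so each is used; only x_1 can be 7, hence x_1 = 7.
x_4 and x_7 share exactly the 2 values {1, 8}; by pigeonhole those values go to them, so strike 1, 8 from x_2.
No further eliminations apply; x_7 can still be any of 1, 8.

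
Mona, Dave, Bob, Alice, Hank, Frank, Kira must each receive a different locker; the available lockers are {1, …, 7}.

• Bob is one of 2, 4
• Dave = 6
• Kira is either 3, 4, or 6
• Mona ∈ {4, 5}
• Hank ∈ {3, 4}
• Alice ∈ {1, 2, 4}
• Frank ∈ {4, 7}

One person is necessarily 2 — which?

Dave's domain is down to {6}, so Dave = 6. Remove 6 from Kira.
Among the 6 still-open variables, 1 fits only Alice (and all 6 values in {1, 2, 3, 4, 5, 7} must be used), so Alice = 1.
The 5 still-open variables together cover exactly {2, 3, 4, 5, 7} — 5 values for 5 variables — and 2 appears only in Bob's list, so Bob = 2.

Bob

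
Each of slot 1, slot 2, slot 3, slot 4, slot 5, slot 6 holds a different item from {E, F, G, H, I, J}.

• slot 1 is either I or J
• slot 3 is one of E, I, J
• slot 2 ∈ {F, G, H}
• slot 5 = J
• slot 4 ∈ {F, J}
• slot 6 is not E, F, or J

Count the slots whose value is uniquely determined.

slot 5's domain is down to {J}, so slot 5 = J. Eliminate J elsewhere: slot 1, slot 3, slot 4.
slot 1 has just one choice, so slot 1 = I. Strike I from slot 3, slot 6.
That leaves slot 3 = E.
slot 4 has just one choice, so slot 4 = F. Eliminate F elsewhere: slot 2.
Determined: slot 1=I, slot 3=E, slot 4=F, slot 5=J. The other slots each still have more than one consistent value. That makes 4.

4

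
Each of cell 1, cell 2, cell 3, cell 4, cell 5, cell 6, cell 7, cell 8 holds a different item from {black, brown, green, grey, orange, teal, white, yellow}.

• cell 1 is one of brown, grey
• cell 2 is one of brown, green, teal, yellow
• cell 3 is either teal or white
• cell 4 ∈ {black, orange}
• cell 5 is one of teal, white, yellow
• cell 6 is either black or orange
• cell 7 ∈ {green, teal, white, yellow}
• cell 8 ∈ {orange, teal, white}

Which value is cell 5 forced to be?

yellow

The 8 variables together cover exactly {black, brown, green, grey, orange, teal, white, yellow} — 8 values for 8 variables — and grey appears only in cell 1's list, so cell 1 = grey.
The 7 still-open variables together cover exactly {black, brown, green, orange, teal, white, yellow} — 7 values for 7 variables — and brown appears only in cell 2's list, so cell 2 = brown.
The 6 still-open variables together cover exactly {black, green, orange, teal, white, yellow} — 6 values for 6 variables — and green appears only in cell 7's list, so cell 7 = green.
Among the 5 still-open variables, yellow fits only cell 5 (and all 5 values in {black, orange, teal, white, yellow} must be used), so cell 5 = yellow.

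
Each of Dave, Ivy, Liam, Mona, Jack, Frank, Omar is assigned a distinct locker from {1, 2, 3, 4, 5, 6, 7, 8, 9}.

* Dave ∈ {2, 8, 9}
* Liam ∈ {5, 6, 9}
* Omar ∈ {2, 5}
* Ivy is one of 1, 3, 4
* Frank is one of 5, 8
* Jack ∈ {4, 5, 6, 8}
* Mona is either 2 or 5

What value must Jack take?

4

Mona and Omar between them cover only {2, 5} — a naked pair. Remove those values from Dave, Liam, Jack, Frank.
That leaves Frank = 8. Strike 8 from Dave, Jack.
Dave has just one choice, so Dave = 9. Remove 9 from Liam.
Liam's domain is down to {6}, so Liam = 6. Eliminate 6 elsewhere: Jack.
So Jack = 4.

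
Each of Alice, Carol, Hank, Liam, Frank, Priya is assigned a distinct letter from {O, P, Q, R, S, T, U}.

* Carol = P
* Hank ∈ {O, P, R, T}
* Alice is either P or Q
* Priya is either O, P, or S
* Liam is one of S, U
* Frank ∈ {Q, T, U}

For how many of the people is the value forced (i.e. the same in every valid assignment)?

2

Carol has just one choice, so Carol = P. Strike P from Alice, Hank, Priya.
Alice must be Q (only option left). Strike Q from Frank.
Determined: Alice=Q, Carol=P. The other people each still have more than one consistent value. That makes 2.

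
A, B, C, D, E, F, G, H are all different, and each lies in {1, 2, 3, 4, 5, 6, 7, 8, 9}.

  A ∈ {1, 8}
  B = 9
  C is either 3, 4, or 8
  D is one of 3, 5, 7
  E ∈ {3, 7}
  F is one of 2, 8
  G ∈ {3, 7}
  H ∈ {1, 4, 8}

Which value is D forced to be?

B must be 9 (only option left).
Among the 7 still-open variables, 2 fits only F (and all 7 values in {1, 2, 3, 4, 5, 7, 8} must be used), so F = 2.
Among the 6 still-open variables, 5 fits only D (and all 6 values in {1, 3, 4, 5, 7, 8} must be used), so D = 5.

5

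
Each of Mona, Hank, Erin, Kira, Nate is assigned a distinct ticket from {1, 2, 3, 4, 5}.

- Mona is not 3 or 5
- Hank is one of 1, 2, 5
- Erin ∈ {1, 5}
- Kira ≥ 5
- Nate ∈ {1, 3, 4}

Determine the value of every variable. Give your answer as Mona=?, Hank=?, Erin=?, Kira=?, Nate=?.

Kira must be 5 (only option left). Remove 5 from Hank, Erin.
Erin must be 1 (only option left). So Mona, Hank, Nate can't be 1.
Hank must be 2 (only option left). Strike 2 from Mona.
That leaves Mona = 4. Strike 4 from Nate.
Nate has just one choice, so Nate = 3.

Mona=4, Hank=2, Erin=1, Kira=5, Nate=3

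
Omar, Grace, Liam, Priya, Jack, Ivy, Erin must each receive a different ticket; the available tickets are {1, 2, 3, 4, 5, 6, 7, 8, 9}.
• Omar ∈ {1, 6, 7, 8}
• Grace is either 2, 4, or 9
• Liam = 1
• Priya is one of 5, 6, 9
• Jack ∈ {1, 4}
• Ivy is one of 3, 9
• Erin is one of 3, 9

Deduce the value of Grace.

2

Liam has just one choice, so Liam = 1. Strike 1 from Omar, Jack.
Jack must be 4 (only option left). So Grace can't be 4.
Ivy and Erin share exactly the 2 values {3, 9}; by pigeonhole those values go to them, so strike 3, 9 from Grace, Priya.
So Grace = 2.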